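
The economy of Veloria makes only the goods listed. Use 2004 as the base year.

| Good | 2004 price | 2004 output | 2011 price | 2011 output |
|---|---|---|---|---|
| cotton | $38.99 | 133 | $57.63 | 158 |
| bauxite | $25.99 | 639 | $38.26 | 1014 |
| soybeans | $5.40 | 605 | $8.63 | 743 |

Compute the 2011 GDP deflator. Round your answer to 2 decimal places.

Nominal GDP 2011 = 57.63·158 + 38.26·1014 + 8.63·743 = 54313.27.
Real GDP 2011 (at 2004 prices) = 38.99·158 + 25.99·1014 + 5.40·743 = 36526.48.
Deflator = Nominal/Real × 100 = 54313.27/36526.48 × 100 = 148.696.

148.70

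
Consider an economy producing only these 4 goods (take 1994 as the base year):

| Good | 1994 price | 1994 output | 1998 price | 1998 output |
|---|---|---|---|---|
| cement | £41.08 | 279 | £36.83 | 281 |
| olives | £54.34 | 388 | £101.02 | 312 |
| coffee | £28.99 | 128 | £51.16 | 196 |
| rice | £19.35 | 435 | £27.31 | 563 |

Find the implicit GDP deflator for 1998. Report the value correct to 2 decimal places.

Nominal GDP 1998 = 36.83·281 + 101.02·312 + 51.16·196 + 27.31·563 = 67270.36.
Real GDP 1998 (at 1994 prices) = 41.08·281 + 54.34·312 + 28.99·196 + 19.35·563 = 45073.65.
Deflator = Nominal/Real × 100 = 67270.36/45073.65 × 100 = 149.245.

149.25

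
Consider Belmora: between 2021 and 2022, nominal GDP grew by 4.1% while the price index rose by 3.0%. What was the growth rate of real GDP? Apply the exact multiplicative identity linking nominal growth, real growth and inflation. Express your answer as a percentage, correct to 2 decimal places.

1.07%

(1 + g_nom) = (1 + g_real)(1 + π), so g_real = 1.0410 / 1.0300 − 1 = 0.01068.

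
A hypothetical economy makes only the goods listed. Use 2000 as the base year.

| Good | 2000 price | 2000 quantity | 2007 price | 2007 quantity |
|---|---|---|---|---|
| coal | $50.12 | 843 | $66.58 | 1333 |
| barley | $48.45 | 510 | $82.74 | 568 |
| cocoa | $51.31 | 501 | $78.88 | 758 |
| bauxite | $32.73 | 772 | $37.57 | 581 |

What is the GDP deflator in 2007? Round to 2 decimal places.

142.78

Nominal GDP 2007 = 66.58·1333 + 82.74·568 + 78.88·758 + 37.57·581 = 217366.67.
Real GDP 2007 (at 2000 prices) = 50.12·1333 + 48.45·568 + 51.31·758 + 32.73·581 = 152238.67.
Deflator = Nominal/Real × 100 = 217366.67/152238.67 × 100 = 142.780.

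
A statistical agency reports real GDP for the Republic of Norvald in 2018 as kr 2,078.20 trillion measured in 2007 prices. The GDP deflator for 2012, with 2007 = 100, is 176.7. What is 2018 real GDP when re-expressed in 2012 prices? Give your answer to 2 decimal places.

Real GDP in 2012 prices = Real GDP in 2007 prices × (P_2012/P_2007) = 2078.20 × 1.767 = 3672.18.

kr 3,672.18 trillion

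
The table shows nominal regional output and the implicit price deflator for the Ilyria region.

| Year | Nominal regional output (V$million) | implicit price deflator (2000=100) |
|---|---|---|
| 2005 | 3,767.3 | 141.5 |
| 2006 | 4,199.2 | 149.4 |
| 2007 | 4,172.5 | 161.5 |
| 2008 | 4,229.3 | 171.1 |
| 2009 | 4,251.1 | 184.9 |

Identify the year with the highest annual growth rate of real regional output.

2006

2006: real = 4199.2/1.494 = 2810.71; growth vs 2005 (2662.40) = 5.57%.
2007: real = 4172.5/1.615 = 2583.59; growth vs 2006 (2810.71) = -8.08%.
2008: real = 4229.3/1.711 = 2471.83; growth vs 2007 (2583.59) = -4.33%.
2009: real = 4251.1/1.849 = 2299.13; growth vs 2008 (2471.83) = -6.99%.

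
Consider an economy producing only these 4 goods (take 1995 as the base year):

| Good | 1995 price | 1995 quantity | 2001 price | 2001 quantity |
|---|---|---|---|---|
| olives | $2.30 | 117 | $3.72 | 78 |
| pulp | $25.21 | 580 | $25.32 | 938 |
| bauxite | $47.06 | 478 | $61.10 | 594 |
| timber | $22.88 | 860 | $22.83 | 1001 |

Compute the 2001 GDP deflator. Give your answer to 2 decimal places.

Nominal GDP 2001 = 3.72·78 + 25.32·938 + 61.10·594 + 22.83·1001 = 83186.55.
Real GDP 2001 (at 1995 prices) = 2.30·78 + 25.21·938 + 47.06·594 + 22.88·1001 = 74682.90.
Deflator = Nominal/Real × 100 = 83186.55/74682.90 × 100 = 111.386.

111.39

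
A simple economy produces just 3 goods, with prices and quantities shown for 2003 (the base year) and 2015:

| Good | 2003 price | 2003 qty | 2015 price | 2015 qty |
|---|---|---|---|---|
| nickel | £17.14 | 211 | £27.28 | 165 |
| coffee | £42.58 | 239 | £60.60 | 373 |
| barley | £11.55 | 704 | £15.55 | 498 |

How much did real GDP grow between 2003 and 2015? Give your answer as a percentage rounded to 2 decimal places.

Real GDP 2003 = Nominal GDP 2003 = 17.14·211 + 42.58·239 + 11.55·704 = 21924.36.
Real GDP 2015 (at 2003 prices) = 17.14·165 + 42.58·373 + 11.55·498 = 24462.34.
Real growth = 24462.34/21924.36 − 1 = 0.1158.

11.58%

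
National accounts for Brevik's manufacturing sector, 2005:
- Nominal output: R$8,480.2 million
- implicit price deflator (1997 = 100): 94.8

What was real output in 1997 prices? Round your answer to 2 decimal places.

R$8,945.36 million

Real output = Nominal / (implicit price deflator/100) = 8480.2 / 0.948 = 8945.36.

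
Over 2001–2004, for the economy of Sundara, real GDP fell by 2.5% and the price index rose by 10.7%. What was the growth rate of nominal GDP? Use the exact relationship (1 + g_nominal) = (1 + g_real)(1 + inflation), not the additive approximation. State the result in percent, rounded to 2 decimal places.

(1 + g_nom) = (1 + g_real)(1 + π) = 0.9750 × 1.1070 = 1.07933.

7.93%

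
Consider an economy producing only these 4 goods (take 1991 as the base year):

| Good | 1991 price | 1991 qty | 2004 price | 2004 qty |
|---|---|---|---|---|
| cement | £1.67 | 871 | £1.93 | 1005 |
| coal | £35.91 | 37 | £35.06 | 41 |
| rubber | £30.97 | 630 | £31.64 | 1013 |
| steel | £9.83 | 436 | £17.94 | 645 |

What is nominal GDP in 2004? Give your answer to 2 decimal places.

Nominal GDP 2004 = Σ (p_2004 × q_2004) = 1.93·1005 + 35.06·41 + 31.64·1013 + 17.94·645 = 46999.73.

£46999.73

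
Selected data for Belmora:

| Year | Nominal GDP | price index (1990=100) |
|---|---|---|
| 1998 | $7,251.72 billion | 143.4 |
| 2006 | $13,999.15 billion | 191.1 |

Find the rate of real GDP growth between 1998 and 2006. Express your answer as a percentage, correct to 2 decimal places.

Deflate each year: 1998 → 7251.72/1.434 = 5056.99; 2006 → 13999.15/1.911 = 7325.56.
So real GDP changed by 7325.56/5056.99 − 1 = 0.4486, i.e. 44.86%.

44.86%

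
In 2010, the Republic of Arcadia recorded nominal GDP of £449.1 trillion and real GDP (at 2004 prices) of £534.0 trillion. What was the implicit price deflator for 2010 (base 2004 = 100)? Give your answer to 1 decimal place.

84.1

implicit price deflator = (Nominal / Real) × 100 = 449.1 / 534.0 × 100 = 84.10.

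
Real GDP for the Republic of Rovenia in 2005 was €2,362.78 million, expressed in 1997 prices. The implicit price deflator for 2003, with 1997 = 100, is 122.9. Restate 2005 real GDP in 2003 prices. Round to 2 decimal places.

€2,903.86 million

Real GDP in 2003 prices = Real GDP in 1997 prices × (P_2003/P_1997) = 2362.78 × 1.229 = 2903.86.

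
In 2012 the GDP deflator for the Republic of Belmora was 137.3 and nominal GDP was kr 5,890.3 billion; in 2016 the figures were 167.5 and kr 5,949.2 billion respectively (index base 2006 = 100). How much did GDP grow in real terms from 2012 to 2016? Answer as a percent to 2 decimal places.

-17.21%

Deflate each year: 2012 → 5890.3/1.373 = 4290.09; 2016 → 5949.2/1.675 = 3551.76.
So real GDP changed by 3551.76/4290.09 − 1 = -0.1721, i.e. -17.21%.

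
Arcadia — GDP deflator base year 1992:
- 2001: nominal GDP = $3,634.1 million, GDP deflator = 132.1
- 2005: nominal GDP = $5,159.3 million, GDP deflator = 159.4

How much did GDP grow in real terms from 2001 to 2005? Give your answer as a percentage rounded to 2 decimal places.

Deflate each year: 2001 → 3634.1/1.321 = 2751.02; 2005 → 5159.3/1.594 = 3236.70.
So real GDP changed by 3236.70/2751.02 − 1 = 0.1765, i.e. 17.65%.

17.65%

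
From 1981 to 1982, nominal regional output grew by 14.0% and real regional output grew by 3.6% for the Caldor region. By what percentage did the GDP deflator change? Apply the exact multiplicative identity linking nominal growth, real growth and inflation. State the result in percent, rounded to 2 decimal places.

10.04%

(1 + g_nom) = (1 + g_real)(1 + π), so π = 1.1400 / 1.0360 − 1 = 0.10039.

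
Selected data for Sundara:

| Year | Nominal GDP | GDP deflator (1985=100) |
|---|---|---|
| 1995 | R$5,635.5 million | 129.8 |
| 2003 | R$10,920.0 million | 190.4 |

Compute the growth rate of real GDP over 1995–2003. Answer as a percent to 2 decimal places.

32.10%

Deflate each year: 1995 → 5635.5/1.298 = 4341.68; 2003 → 10920.0/1.904 = 5735.29.
So real GDP changed by 5735.29/4341.68 − 1 = 0.3210, i.e. 32.10%.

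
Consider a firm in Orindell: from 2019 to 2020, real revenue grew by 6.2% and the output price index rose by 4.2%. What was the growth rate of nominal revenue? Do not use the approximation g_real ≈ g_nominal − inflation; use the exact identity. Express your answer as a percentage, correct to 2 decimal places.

10.66%

(1 + g_nom) = (1 + g_real)(1 + π) = 1.0620 × 1.0420 = 1.10660.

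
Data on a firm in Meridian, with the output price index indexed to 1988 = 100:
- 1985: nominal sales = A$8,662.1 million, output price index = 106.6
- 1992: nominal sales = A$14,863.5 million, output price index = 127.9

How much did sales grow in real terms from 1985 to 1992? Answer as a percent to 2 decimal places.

Real sales 1985 = 8662.1 / 1.066 = 8125.80.
Real sales 1992 = 14863.5 / 1.279 = 11621.19.
Real growth = 11621.19 / 8125.80 − 1 = 0.4302.

43.02%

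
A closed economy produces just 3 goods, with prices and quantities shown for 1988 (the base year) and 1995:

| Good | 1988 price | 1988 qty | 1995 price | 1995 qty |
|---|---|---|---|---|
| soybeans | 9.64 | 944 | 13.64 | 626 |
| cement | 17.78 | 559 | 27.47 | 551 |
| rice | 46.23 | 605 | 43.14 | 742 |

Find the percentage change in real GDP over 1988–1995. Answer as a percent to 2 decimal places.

6.65%

Real GDP 1988 = Nominal GDP 1988 = 9.64·944 + 17.78·559 + 46.23·605 = 47008.33.
Real GDP 1995 (at 1988 prices) = 9.64·626 + 17.78·551 + 46.23·742 = 50134.08.
Real growth = 50134.08/47008.33 − 1 = 0.0665.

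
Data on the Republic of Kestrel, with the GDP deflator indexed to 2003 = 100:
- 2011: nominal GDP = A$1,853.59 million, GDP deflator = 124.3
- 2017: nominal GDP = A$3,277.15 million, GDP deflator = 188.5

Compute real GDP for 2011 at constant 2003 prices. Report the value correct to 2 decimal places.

Real GDP = Nominal / (GDP deflator/100) = 1853.59 / 1.243 = 1491.22.

A$1,491.22 million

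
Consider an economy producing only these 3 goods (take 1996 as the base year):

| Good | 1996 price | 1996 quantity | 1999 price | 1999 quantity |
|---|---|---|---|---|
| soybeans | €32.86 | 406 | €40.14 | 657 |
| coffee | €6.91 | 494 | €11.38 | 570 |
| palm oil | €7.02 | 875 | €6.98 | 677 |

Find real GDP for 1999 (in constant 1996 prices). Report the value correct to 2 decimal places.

Real GDP 1999 = Σ (p_1996 × q_1999) = 32.86·657 + 6.91·570 + 7.02·677 = 30280.26.

€30280.26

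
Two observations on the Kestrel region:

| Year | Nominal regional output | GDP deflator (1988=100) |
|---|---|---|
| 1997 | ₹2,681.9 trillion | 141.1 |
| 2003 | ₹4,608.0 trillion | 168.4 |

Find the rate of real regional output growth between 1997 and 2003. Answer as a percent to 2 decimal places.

43.96%

Deflate each year: 1997 → 2681.9/1.411 = 1900.71; 2003 → 4608.0/1.684 = 2736.34.
So real regional output changed by 2736.34/1900.71 − 1 = 0.4396, i.e. 43.96%.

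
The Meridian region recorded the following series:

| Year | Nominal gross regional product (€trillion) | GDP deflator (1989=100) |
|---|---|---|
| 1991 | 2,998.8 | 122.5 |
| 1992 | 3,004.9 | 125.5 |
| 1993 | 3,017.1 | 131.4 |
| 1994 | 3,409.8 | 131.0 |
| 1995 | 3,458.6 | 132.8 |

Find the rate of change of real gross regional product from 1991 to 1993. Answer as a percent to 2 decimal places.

Real gross regional product 1991 = 2998.8/1.225 = 2448.00.
Real gross regional product 1993 = 3017.1/1.314 = 2296.12.
Change = 2296.12/2448.00 − 1 = -0.0620.

-6.20%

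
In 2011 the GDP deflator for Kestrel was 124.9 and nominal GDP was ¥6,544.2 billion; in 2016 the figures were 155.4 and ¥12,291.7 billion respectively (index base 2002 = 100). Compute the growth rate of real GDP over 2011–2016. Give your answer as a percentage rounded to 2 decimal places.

50.96%

Deflate each year: 2011 → 6544.2/1.249 = 5239.55; 2016 → 12291.7/1.554 = 7909.72.
So real GDP changed by 7909.72/5239.55 − 1 = 0.5096, i.e. 50.96%.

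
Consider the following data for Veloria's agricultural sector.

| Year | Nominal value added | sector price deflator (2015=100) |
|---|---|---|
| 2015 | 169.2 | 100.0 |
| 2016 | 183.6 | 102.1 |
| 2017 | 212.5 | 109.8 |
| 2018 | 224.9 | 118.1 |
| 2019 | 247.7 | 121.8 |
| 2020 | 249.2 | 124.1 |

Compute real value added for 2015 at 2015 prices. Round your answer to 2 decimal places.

Real value added 2015 = 169.2 / 1.000 = 169.20.

169.20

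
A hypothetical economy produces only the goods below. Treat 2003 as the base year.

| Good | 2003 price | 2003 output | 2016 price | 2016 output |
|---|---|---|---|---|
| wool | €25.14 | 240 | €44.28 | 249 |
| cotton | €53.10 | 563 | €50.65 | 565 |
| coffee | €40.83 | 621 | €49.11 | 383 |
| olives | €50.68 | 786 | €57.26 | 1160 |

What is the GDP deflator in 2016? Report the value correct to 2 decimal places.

Nominal GDP 2016 = 44.28·249 + 50.65·565 + 49.11·383 + 57.26·1160 = 124873.70.
Real GDP 2016 (at 2003 prices) = 25.14·249 + 53.10·565 + 40.83·383 + 50.68·1160 = 110688.05.
Deflator = Nominal/Real × 100 = 124873.70/110688.05 × 100 = 112.816.

112.82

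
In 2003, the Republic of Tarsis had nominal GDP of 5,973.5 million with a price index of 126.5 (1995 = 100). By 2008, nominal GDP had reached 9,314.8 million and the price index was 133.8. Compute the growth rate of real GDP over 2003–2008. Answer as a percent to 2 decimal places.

47.43%

Deflate each year: 2003 → 5973.5/1.265 = 4722.13; 2008 → 9314.8/1.338 = 6961.73.
So real GDP changed by 6961.73/4722.13 − 1 = 0.4743, i.e. 47.43%.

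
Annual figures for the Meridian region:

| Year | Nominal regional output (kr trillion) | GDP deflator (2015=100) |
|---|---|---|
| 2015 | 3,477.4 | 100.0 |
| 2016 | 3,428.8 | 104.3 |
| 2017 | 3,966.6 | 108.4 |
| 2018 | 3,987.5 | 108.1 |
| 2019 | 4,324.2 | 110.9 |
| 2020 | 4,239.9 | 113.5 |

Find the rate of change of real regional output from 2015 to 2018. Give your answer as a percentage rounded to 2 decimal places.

6.08%

Real regional output 2015 = 3477.4/1.000 = 3477.40.
Real regional output 2018 = 3987.5/1.081 = 3688.71.
Change = 3688.71/3477.40 − 1 = 0.0608.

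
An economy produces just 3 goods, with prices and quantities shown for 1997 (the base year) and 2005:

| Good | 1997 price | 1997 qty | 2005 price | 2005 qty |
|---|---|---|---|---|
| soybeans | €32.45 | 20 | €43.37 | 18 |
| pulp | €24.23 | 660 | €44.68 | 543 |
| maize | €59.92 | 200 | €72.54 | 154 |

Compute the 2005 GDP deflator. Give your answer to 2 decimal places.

157.66

Nominal GDP 2005 = 43.37·18 + 44.68·543 + 72.54·154 = 36213.06.
Real GDP 2005 (at 1997 prices) = 32.45·18 + 24.23·543 + 59.92·154 = 22968.67.
Deflator = Nominal/Real × 100 = 36213.06/22968.67 × 100 = 157.663.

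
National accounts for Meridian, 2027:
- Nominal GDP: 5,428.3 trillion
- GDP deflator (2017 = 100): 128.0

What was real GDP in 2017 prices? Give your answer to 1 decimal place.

4,240.9 trillion

Real GDP = Nominal / (GDP deflator/100) = 5428.3 / 1.280 = 4240.86.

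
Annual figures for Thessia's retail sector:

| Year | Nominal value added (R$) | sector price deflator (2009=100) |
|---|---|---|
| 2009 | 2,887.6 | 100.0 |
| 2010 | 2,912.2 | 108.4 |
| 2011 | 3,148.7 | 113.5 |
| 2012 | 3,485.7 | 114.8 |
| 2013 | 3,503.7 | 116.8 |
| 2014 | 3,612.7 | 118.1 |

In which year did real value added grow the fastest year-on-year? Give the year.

2012

2010: real = 2912.2/1.084 = 2686.53; growth vs 2009 (2887.60) = -6.96%.
2011: real = 3148.7/1.135 = 2774.19; growth vs 2010 (2686.53) = 3.26%.
2012: real = 3485.7/1.148 = 3036.32; growth vs 2011 (2774.19) = 9.45%.
2013: real = 3503.7/1.168 = 2999.74; growth vs 2012 (3036.32) = -1.20%.
2014: real = 3612.7/1.181 = 3059.02; growth vs 2013 (2999.74) = 1.98%.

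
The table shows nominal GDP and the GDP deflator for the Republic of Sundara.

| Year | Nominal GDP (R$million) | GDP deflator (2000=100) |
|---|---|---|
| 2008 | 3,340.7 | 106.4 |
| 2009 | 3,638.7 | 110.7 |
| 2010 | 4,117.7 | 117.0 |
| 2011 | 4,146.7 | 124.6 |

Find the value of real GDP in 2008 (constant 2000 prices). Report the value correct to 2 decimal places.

Real GDP 2008 = 3340.7 / 1.064 = 3139.76.

R$3,139.76 million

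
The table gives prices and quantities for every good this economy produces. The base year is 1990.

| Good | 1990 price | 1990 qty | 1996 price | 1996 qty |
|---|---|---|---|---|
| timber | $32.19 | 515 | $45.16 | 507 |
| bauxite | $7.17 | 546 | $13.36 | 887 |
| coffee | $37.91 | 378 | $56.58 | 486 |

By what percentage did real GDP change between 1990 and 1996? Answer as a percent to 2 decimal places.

Real GDP 1990 = Nominal GDP 1990 = 32.19·515 + 7.17·546 + 37.91·378 = 34822.65.
Real GDP 1996 (at 1990 prices) = 32.19·507 + 7.17·887 + 37.91·486 = 41104.38.
Real growth = 41104.38/34822.65 − 1 = 0.1804.

18.04%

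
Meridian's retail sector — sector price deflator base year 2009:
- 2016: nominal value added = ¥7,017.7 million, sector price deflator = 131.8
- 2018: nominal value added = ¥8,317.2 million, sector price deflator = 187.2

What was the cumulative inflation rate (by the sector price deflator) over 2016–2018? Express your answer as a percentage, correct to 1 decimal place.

42.0%

Price-level change = 187.2 / 131.8 − 1 = 0.4203.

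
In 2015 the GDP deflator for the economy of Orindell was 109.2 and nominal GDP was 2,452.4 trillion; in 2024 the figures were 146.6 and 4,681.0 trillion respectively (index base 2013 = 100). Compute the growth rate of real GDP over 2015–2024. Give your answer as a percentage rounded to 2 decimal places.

42.18%

Real GDP 2015 = 2452.4 / 1.092 = 2245.79.
Real GDP 2024 = 4681.0 / 1.466 = 3193.04.
Real growth = 3193.04 / 2245.79 − 1 = 0.4218.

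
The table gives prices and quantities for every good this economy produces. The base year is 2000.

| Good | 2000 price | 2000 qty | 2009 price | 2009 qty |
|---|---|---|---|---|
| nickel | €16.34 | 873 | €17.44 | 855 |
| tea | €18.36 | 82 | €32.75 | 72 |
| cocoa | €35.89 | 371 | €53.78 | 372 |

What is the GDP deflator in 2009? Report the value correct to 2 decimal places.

130.13

Nominal GDP 2009 = 17.44·855 + 32.75·72 + 53.78·372 = 37275.36.
Real GDP 2009 (at 2000 prices) = 16.34·855 + 18.36·72 + 35.89·372 = 28643.70.
Deflator = Nominal/Real × 100 = 37275.36/28643.70 × 100 = 130.135.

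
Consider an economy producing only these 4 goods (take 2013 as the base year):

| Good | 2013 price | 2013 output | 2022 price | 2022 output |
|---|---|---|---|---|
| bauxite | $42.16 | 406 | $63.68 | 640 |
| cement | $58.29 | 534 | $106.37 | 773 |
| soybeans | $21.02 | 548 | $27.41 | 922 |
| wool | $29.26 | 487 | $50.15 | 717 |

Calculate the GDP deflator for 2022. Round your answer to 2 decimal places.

Nominal GDP 2022 = 63.68·640 + 106.37·773 + 27.41·922 + 50.15·717 = 184208.78.
Real GDP 2022 (at 2013 prices) = 42.16·640 + 58.29·773 + 21.02·922 + 29.26·717 = 112400.43.
Deflator = Nominal/Real × 100 = 184208.78/112400.43 × 100 = 163.886.

163.89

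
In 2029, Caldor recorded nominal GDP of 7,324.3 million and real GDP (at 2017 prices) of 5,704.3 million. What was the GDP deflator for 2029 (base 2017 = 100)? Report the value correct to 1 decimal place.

128.4

GDP deflator = (Nominal / Real) × 100 = 7324.3 / 5704.3 × 100 = 128.40.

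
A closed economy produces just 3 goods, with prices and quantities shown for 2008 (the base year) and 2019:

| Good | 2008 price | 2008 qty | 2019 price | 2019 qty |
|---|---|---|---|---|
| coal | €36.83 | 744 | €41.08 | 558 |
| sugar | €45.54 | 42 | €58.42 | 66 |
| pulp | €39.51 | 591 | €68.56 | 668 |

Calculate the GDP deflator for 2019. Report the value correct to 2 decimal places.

Nominal GDP 2019 = 41.08·558 + 58.42·66 + 68.56·668 = 72576.44.
Real GDP 2019 (at 2008 prices) = 36.83·558 + 45.54·66 + 39.51·668 = 49949.46.
Deflator = Nominal/Real × 100 = 72576.44/49949.46 × 100 = 145.300.

145.30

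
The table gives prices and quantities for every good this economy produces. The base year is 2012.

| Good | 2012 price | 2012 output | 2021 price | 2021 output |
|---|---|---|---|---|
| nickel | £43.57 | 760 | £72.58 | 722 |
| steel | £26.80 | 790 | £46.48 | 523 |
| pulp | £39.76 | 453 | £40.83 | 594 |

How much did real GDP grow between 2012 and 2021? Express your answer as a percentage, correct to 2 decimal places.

-4.43%

Real GDP 2012 = Nominal GDP 2012 = 43.57·760 + 26.80·790 + 39.76·453 = 72296.48.
Real GDP 2021 (at 2012 prices) = 43.57·722 + 26.80·523 + 39.76·594 = 69091.38.
Real growth = 69091.38/72296.48 − 1 = -0.0443.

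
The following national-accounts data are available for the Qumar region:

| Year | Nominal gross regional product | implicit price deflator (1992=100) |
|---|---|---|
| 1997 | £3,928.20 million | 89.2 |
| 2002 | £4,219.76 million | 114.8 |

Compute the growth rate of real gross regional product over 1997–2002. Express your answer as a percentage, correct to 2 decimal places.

-16.53%

Real gross regional product 1997 = 3928.20 / 0.892 = 4403.81.
Real gross regional product 2002 = 4219.76 / 1.148 = 3675.75.
Real growth = 3675.75 / 4403.81 − 1 = -0.1653.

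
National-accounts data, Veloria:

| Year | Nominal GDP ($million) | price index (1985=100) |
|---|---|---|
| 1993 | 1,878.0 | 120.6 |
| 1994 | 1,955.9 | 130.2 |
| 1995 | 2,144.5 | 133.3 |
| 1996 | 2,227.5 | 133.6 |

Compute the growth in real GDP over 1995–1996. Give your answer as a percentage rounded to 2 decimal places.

Real GDP 1995 = 2144.5/1.333 = 1608.78.
Real GDP 1996 = 2227.5/1.336 = 1667.29.
Change = 1667.29/1608.78 − 1 = 0.0364.

3.64%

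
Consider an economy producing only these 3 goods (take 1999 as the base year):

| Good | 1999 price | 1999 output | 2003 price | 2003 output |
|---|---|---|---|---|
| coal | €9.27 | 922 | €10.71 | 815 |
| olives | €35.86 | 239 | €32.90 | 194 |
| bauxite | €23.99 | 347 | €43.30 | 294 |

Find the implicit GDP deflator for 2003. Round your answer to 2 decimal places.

129.11

Nominal GDP 2003 = 10.71·815 + 32.90·194 + 43.30·294 = 27841.45.
Real GDP 2003 (at 1999 prices) = 9.27·815 + 35.86·194 + 23.99·294 = 21564.95.
Deflator = Nominal/Real × 100 = 27841.45/21564.95 × 100 = 129.105.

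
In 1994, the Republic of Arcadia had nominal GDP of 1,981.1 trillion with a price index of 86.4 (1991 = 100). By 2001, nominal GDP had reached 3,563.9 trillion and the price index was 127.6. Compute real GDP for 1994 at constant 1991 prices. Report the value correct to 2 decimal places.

Real GDP = Nominal / (price index/100) = 1981.1 / 0.864 = 2292.94.

2,292.94 trillion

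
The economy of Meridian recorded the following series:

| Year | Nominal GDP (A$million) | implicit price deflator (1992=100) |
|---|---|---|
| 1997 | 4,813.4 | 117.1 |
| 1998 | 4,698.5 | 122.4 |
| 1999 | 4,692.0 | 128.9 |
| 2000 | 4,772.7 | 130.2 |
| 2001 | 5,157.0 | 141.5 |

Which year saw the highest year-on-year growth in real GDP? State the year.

2000

1998: real = 4698.5/1.224 = 3838.64; growth vs 1997 (4110.50) = -6.61%.
1999: real = 4692.0/1.289 = 3640.03; growth vs 1998 (3838.64) = -5.17%.
2000: real = 4772.7/1.302 = 3665.67; growth vs 1999 (3640.03) = 0.70%.
2001: real = 5157.0/1.415 = 3644.52; growth vs 2000 (3665.67) = -0.58%.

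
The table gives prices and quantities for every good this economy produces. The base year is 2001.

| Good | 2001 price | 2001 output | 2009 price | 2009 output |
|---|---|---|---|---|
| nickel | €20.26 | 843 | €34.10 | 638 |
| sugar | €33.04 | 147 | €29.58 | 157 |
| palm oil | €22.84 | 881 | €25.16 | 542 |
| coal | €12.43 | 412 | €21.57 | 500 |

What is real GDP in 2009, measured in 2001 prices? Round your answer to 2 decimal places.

€36707.44

Real GDP 2009 = Σ (p_2001 × q_2009) = 20.26·638 + 33.04·157 + 22.84·542 + 12.43·500 = 36707.44.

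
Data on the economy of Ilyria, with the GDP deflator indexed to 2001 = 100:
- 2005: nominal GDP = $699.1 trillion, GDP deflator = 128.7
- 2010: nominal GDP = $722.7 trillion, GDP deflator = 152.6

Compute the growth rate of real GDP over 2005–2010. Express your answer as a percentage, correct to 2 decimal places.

Real GDP 2005 = 699.1 / 1.287 = 543.20.
Real GDP 2010 = 722.7 / 1.526 = 473.59.
Real growth = 473.59 / 543.20 − 1 = -0.1281.

-12.81%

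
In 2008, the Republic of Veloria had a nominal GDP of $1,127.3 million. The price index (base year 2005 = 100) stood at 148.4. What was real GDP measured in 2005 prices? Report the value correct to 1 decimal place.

Real GDP = Nominal / (price index/100) = 1127.3 / 1.484 = 759.64.

$759.6 million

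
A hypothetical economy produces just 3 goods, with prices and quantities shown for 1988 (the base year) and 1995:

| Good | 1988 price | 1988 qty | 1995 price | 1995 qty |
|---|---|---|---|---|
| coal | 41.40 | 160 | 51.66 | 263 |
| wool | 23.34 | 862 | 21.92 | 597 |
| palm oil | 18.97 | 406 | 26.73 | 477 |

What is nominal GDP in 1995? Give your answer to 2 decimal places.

Nominal GDP 1995 = Σ (p_1995 × q_1995) = 51.66·263 + 21.92·597 + 26.73·477 = 39423.03.

39423.03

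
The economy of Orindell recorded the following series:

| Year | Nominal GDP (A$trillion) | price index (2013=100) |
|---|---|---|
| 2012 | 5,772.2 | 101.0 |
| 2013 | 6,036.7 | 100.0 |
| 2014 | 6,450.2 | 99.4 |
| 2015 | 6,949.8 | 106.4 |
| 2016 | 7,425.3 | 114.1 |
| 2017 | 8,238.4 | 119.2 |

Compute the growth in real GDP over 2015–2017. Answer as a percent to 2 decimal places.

5.81%

Real GDP 2015 = 6949.8/1.064 = 6531.77.
Real GDP 2017 = 8238.4/1.192 = 6911.41.
Change = 6911.41/6531.77 − 1 = 0.0581.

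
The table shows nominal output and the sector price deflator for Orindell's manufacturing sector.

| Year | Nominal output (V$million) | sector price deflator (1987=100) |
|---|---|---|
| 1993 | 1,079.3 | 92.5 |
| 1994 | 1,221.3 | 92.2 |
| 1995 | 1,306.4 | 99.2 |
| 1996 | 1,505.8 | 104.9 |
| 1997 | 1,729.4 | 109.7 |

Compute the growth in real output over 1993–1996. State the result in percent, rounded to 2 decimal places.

Real output 1993 = 1079.3/0.925 = 1166.81.
Real output 1996 = 1505.8/1.049 = 1435.46.
Change = 1435.46/1166.81 − 1 = 0.2302.

23.02%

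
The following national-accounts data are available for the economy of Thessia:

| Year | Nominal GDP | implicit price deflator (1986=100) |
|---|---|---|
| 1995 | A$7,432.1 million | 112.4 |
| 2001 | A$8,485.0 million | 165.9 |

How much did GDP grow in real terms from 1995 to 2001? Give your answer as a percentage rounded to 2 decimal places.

Deflate each year: 1995 → 7432.1/1.124 = 6612.19; 2001 → 8485.0/1.659 = 5114.53.
So real GDP changed by 5114.53/6612.19 − 1 = -0.2265, i.e. -22.65%.

-22.65%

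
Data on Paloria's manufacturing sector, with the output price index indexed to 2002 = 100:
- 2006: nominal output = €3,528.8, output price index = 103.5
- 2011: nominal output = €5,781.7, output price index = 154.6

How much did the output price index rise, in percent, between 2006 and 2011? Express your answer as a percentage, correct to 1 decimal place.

49.4%

Price-level change = 154.6 / 103.5 − 1 = 0.4937.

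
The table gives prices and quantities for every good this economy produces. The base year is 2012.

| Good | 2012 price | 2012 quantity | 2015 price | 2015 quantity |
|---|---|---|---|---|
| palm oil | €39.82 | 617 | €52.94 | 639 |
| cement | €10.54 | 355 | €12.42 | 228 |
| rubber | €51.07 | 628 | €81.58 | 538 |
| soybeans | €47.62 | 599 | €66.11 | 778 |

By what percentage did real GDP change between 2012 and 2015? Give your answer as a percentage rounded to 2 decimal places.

3.90%

Real GDP 2012 = Nominal GDP 2012 = 39.82·617 + 10.54·355 + 51.07·628 + 47.62·599 = 88906.98.
Real GDP 2015 (at 2012 prices) = 39.82·639 + 10.54·228 + 51.07·538 + 47.62·778 = 92372.12.
Real growth = 92372.12/88906.98 − 1 = 0.0390.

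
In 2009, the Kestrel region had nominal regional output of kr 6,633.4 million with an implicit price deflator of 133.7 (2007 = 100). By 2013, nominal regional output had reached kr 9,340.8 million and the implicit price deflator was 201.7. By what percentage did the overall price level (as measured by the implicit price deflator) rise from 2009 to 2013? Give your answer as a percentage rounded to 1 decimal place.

Price-level change = 201.7 / 133.7 − 1 = 0.5086.

50.9%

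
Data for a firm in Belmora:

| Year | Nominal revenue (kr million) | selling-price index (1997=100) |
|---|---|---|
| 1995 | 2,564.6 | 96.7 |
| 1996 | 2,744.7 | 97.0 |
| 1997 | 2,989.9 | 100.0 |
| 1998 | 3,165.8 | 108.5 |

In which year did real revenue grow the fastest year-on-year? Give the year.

1996

1996: real = 2744.7/0.970 = 2829.59; growth vs 1995 (2652.12) = 6.69%.
1997: real = 2989.9/1.000 = 2989.90; growth vs 1996 (2829.59) = 5.67%.
1998: real = 3165.8/1.085 = 2917.79; growth vs 1997 (2989.90) = -2.41%.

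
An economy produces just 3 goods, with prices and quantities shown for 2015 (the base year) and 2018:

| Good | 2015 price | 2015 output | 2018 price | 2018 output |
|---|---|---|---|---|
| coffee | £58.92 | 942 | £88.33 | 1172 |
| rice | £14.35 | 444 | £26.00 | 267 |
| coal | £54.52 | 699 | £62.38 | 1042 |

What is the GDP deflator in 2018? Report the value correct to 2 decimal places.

Nominal GDP 2018 = 88.33·1172 + 26.00·267 + 62.38·1042 = 175464.72.
Real GDP 2018 (at 2015 prices) = 58.92·1172 + 14.35·267 + 54.52·1042 = 129695.53.
Deflator = Nominal/Real × 100 = 175464.72/129695.53 × 100 = 135.290.

135.29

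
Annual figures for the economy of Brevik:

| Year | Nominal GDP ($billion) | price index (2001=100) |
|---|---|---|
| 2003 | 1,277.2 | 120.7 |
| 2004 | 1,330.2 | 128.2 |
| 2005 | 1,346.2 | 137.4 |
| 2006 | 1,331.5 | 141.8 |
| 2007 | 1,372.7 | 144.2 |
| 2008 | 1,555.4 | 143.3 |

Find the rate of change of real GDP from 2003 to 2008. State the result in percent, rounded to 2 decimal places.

Real GDP 2003 = 1277.2/1.207 = 1058.16.
Real GDP 2008 = 1555.4/1.433 = 1085.42.
Change = 1085.42/1058.16 − 1 = 0.0258.

2.58%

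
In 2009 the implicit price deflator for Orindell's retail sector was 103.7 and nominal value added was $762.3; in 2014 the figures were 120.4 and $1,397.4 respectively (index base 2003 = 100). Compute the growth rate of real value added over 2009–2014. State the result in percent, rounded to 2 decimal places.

Real value added 2009 = 762.3 / 1.037 = 735.10.
Real value added 2014 = 1397.4 / 1.204 = 1160.63.
Real growth = 1160.63 / 735.10 − 1 = 0.5789.

57.89%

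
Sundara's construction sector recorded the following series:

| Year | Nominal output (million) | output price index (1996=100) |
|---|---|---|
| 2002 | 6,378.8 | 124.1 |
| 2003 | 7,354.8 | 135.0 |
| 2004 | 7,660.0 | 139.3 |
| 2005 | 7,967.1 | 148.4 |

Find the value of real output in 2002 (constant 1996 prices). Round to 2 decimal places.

5,140.05 million

Real output 2002 = 6378.8 / 1.241 = 5140.05.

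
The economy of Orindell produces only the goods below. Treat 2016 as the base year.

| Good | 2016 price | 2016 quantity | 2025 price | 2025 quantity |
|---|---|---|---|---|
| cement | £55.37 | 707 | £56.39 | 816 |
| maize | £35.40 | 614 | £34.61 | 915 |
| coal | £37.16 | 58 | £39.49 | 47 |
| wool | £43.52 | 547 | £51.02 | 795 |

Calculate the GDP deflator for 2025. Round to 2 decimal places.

105.43

Nominal GDP 2025 = 56.39·816 + 34.61·915 + 39.49·47 + 51.02·795 = 120099.32.
Real GDP 2025 (at 2016 prices) = 55.37·816 + 35.40·915 + 37.16·47 + 43.52·795 = 113917.84.
Deflator = Nominal/Real × 100 = 120099.32/113917.84 × 100 = 105.426.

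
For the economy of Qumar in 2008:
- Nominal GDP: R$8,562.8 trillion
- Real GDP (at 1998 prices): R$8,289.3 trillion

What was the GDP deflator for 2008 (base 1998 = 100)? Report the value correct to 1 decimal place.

103.3

GDP deflator = (Nominal / Real) × 100 = 8562.8 / 8289.3 × 100 = 103.30.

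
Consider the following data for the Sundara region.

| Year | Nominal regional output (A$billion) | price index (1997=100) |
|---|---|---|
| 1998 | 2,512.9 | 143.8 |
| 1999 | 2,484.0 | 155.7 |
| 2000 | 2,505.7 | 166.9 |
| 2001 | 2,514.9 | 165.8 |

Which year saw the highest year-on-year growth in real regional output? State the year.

1999: real = 2484.0/1.557 = 1595.38; growth vs 1998 (1747.50) = -8.71%.
2000: real = 2505.7/1.669 = 1501.32; growth vs 1999 (1595.38) = -5.90%.
2001: real = 2514.9/1.658 = 1516.83; growth vs 2000 (1501.32) = 1.03%.

2001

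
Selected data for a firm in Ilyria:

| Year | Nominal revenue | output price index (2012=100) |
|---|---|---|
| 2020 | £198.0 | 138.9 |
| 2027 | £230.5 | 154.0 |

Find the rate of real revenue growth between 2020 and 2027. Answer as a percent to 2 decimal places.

Real revenue 2020 = 198.0 / 1.389 = 142.55.
Real revenue 2027 = 230.5 / 1.540 = 149.68.
Real growth = 149.68 / 142.55 − 1 = 0.0500.

5.00%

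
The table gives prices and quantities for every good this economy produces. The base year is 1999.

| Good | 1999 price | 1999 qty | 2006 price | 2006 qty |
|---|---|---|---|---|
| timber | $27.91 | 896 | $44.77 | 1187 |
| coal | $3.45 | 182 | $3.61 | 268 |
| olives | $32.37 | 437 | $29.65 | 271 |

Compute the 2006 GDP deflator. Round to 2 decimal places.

Nominal GDP 2006 = 44.77·1187 + 3.61·268 + 29.65·271 = 62144.62.
Real GDP 2006 (at 1999 prices) = 27.91·1187 + 3.45·268 + 32.37·271 = 42826.04.
Deflator = Nominal/Real × 100 = 62144.62/42826.04 × 100 = 145.109.

145.11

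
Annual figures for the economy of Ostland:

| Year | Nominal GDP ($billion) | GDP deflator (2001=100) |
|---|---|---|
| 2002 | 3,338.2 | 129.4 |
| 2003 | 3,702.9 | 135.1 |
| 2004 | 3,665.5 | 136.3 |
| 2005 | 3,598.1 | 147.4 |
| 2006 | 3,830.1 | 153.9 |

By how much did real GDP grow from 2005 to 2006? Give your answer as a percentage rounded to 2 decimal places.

1.95%

Real GDP 2005 = 3598.1/1.474 = 2441.04.
Real GDP 2006 = 3830.1/1.539 = 2488.69.
Change = 2488.69/2441.04 − 1 = 0.0195.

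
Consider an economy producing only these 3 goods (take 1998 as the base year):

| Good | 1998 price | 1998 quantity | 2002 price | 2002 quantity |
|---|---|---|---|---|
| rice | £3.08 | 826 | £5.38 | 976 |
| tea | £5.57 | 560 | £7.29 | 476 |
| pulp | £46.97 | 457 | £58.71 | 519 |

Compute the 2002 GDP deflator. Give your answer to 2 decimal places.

Nominal GDP 2002 = 5.38·976 + 7.29·476 + 58.71·519 = 39191.41.
Real GDP 2002 (at 1998 prices) = 3.08·976 + 5.57·476 + 46.97·519 = 30034.83.
Deflator = Nominal/Real × 100 = 39191.41/30034.83 × 100 = 130.487.

130.49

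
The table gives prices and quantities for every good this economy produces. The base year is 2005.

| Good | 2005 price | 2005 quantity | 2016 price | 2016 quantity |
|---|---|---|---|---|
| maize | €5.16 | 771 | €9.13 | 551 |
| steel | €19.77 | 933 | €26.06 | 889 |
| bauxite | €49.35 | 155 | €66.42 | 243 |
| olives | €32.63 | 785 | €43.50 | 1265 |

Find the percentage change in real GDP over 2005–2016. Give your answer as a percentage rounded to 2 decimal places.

Real GDP 2005 = Nominal GDP 2005 = 5.16·771 + 19.77·933 + 49.35·155 + 32.63·785 = 55687.57.
Real GDP 2016 (at 2005 prices) = 5.16·551 + 19.77·889 + 49.35·243 + 32.63·1265 = 73687.69.
Real growth = 73687.69/55687.57 − 1 = 0.3232.

32.32%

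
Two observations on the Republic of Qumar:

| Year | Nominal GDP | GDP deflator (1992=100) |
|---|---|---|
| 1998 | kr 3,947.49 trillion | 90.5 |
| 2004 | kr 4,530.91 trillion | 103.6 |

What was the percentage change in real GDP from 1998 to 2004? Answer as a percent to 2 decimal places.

Deflate each year: 1998 → 3947.49/0.905 = 4361.87; 2004 → 4530.91/1.036 = 4373.47.
So real GDP changed by 4373.47/4361.87 − 1 = 0.0027, i.e. 0.27%.

0.27%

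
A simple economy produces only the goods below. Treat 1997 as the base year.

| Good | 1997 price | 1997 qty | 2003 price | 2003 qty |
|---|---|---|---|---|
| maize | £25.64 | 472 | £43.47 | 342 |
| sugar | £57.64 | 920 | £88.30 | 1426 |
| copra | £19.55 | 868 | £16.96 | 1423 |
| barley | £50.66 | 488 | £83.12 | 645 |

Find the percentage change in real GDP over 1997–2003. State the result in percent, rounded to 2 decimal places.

Real GDP 1997 = Nominal GDP 1997 = 25.64·472 + 57.64·920 + 19.55·868 + 50.66·488 = 106822.36.
Real GDP 2003 (at 1997 prices) = 25.64·342 + 57.64·1426 + 19.55·1423 + 50.66·645 = 151458.87.
Real growth = 151458.87/106822.36 − 1 = 0.4179.

41.79%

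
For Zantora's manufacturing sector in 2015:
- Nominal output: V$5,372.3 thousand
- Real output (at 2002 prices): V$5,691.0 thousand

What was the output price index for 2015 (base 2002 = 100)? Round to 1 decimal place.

output price index = (Nominal / Real) × 100 = 5372.3 / 5691.0 × 100 = 94.40.

94.4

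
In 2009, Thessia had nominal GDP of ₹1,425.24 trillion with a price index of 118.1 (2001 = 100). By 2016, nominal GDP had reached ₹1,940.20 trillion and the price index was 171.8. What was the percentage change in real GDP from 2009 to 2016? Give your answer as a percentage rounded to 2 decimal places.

-6.42%

Real GDP 2009 = 1425.24 / 1.181 = 1206.81.
Real GDP 2016 = 1940.20 / 1.718 = 1129.34.
Real growth = 1129.34 / 1206.81 − 1 = -0.0642.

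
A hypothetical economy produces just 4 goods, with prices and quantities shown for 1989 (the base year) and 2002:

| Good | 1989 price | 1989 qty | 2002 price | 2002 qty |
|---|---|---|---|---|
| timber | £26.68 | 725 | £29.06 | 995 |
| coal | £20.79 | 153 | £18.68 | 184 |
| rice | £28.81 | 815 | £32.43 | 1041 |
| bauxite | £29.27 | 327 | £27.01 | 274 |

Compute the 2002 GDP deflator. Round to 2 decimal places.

Nominal GDP 2002 = 29.06·995 + 18.68·184 + 32.43·1041 + 27.01·274 = 73512.19.
Real GDP 2002 (at 1989 prices) = 26.68·995 + 20.79·184 + 28.81·1041 + 29.27·274 = 68383.15.
Deflator = Nominal/Real × 100 = 73512.19/68383.15 × 100 = 107.500.

107.50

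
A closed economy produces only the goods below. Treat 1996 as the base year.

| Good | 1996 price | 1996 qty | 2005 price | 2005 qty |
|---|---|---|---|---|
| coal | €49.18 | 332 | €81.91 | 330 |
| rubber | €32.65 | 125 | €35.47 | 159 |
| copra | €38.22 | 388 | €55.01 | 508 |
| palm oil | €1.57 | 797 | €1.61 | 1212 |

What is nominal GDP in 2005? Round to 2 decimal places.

€62566.43

Nominal GDP 2005 = Σ (p_2005 × q_2005) = 81.91·330 + 35.47·159 + 55.01·508 + 1.61·1212 = 62566.43.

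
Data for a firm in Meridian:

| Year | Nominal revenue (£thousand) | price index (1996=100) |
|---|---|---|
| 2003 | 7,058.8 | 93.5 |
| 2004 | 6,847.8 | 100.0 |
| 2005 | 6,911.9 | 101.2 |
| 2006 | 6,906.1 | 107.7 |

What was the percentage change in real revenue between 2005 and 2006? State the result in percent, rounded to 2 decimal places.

Real revenue 2005 = 6911.9/1.012 = 6829.94.
Real revenue 2006 = 6906.1/1.077 = 6412.35.
Change = 6412.35/6829.94 − 1 = -0.0611.

-6.11%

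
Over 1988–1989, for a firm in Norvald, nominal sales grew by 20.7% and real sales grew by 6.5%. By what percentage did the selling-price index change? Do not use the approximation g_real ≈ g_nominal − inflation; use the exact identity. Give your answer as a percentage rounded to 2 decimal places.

(1 + g_nom) = (1 + g_real)(1 + π), so π = 1.2070 / 1.0650 − 1 = 0.13333.

13.33%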